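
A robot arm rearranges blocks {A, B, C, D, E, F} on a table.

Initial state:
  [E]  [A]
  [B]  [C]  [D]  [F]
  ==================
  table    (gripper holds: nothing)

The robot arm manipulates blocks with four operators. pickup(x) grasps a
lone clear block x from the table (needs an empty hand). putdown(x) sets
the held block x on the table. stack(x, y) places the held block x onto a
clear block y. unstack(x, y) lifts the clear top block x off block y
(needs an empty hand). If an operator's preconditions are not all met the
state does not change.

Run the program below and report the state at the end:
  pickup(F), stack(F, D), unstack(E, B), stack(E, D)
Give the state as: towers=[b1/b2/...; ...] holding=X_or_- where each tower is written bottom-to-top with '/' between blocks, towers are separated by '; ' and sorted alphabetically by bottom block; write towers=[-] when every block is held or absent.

towers=[B; C/A; D/F] holding=E

step 1 (pickup(F)): towers=[B/E; C/A; D] holding=F
step 2 (stack(F, D)): towers=[B/E; C/A; D/F] holding=-
step 3 (unstack(E, B)): towers=[B; C/A; D/F] holding=E
step 4 (stack(E, D)) [no-op]: towers=[B; C/A; D/F] holding=E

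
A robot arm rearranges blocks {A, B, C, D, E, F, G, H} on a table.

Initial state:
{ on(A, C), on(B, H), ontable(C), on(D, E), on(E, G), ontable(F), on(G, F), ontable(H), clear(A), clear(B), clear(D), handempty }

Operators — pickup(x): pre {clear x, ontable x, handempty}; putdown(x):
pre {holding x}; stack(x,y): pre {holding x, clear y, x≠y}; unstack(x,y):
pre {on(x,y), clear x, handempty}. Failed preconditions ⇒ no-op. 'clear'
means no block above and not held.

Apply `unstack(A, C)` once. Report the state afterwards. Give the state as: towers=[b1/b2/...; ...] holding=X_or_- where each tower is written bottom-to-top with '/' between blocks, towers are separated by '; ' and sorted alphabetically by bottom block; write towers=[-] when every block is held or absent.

before: towers=[C/A; F/G/E/D; H/B] holding=-
pre[unstack(A, C)]: on(A,C) yes, clear(A) yes, handempty yes
all met → apply unstack(A, C)
after:  towers=[C; F/G/E/D; H/B] holding=A

towers=[C; F/G/E/D; H/B] holding=A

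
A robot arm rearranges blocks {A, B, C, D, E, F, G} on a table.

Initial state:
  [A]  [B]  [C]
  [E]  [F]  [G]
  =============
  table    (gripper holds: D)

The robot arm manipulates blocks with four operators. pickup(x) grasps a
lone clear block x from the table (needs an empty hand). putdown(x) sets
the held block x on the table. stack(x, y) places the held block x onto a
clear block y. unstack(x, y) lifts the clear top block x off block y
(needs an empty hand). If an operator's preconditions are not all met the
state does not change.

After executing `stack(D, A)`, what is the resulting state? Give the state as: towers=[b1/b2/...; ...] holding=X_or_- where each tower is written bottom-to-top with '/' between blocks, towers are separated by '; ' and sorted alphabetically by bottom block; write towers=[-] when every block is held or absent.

before: towers=[E/A; F/B; G/C] holding=D
pre[stack(D, A)]: holding(D) ✓, clear(A) ✓, D≠A ✓
all met → apply stack(D, A)
after:  towers=[E/A/D; F/B; G/C] holding=-

towers=[E/A/D; F/B; G/C] holding=-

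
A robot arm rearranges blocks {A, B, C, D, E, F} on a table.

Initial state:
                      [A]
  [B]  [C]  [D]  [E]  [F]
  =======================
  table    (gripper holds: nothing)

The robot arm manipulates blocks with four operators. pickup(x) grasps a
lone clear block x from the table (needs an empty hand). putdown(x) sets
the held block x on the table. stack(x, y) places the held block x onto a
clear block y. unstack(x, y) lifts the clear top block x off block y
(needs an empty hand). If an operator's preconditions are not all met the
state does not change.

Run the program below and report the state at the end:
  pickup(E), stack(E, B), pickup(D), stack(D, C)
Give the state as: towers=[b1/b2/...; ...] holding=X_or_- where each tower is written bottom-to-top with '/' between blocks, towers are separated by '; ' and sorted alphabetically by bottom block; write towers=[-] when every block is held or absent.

towers=[B/E; C/D; F/A] holding=-

step 1 (pickup(E)): towers=[B; C; D; F/A] holding=E
step 2 (stack(E, B)): towers=[B/E; C; D; F/A] holding=-
step 3 (pickup(D)): towers=[B/E; C; F/A] holding=D
step 4 (stack(D, C)): towers=[B/E; C/D; F/A] holding=-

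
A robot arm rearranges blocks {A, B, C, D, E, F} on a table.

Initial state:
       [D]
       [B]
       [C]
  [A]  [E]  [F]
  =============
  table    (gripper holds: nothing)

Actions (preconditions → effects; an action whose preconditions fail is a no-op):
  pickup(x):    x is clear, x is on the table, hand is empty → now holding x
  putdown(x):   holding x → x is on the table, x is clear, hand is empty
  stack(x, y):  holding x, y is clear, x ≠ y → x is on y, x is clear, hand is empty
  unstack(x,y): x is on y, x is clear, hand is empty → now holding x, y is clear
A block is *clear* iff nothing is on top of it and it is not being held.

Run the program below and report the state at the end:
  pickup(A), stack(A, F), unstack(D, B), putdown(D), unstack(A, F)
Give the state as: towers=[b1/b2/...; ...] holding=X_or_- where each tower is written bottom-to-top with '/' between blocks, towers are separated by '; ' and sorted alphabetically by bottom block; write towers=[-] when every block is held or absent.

step 1 (pickup(A)): towers=[E/C/B/D; F] holding=A
step 2 (stack(A, F)): towers=[E/C/B/D; F/A] holding=-
step 3 (unstack(D, B)): towers=[E/C/B; F/A] holding=D
step 4 (putdown(D)): towers=[D; E/C/B; F/A] holding=-
step 5 (unstack(A, F)): towers=[D; E/C/B; F] holding=A

towers=[D; E/C/B; F] holding=A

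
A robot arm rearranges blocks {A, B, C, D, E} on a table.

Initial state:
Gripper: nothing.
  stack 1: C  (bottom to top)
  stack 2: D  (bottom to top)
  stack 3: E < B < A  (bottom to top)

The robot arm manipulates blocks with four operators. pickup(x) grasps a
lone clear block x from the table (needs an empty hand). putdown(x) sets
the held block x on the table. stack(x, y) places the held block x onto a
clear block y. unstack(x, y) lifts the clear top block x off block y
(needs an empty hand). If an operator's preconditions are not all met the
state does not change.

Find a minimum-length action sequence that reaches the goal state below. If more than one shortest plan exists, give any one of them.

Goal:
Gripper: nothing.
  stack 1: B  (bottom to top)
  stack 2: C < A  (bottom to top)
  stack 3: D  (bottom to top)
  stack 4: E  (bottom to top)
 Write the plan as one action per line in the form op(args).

step 1 (unstack(A, B)): towers=[C; D; E/B] holding=A
step 2 (stack(A, C)): towers=[C/A; D; E/B] holding=-
step 3 (unstack(B, E)): towers=[C/A; D; E] holding=B
step 4 (putdown(B)): towers=[B; C/A; D; E] holding=-
goal check: towers=[B; C/A; D; E] holding=- — reached (length 4, optimal by BFS)

unstack(A, B)
stack(A, C)
unstack(B, E)
putdown(B)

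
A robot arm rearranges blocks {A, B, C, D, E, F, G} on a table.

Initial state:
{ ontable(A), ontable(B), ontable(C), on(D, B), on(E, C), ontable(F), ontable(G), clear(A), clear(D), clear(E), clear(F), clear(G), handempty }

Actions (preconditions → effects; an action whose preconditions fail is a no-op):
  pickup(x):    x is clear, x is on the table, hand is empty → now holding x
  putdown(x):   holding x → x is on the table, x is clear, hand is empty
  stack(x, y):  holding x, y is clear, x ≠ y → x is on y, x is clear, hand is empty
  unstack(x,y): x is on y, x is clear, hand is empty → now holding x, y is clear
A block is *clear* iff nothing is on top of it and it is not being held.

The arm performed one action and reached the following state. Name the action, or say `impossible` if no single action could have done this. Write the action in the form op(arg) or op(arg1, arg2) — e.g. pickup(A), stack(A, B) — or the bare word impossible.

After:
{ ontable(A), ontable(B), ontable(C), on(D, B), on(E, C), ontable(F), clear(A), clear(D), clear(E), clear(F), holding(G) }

pickup(G)

target: towers=[A; B/D; C/E; F] holding=G
         pickup(F) → towers=[A; B/D; C/E; G] holding=F
         pickup(G) → towers=[A; B/D; C/E; F] holding=G  ← match
     unstack(D, B) → towers=[A; B; C/E; F; G] holding=D
         pickup(A) → towers=[B/D; C/E; F; G] holding=A
     unstack(E, C) → towers=[A; B/D; C; F; G] holding=E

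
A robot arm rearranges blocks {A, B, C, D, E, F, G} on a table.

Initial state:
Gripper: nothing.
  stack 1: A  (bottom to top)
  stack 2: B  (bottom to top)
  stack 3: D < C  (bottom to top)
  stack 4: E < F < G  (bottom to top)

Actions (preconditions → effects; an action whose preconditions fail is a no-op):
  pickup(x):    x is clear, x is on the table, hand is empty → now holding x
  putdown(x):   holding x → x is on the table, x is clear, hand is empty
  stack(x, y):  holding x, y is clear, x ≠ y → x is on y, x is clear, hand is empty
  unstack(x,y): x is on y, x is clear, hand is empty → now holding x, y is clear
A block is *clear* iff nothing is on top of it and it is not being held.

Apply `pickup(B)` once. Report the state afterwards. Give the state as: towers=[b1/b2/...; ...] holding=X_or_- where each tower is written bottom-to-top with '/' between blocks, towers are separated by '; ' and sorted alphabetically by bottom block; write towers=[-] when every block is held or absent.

towers=[A; D/C; E/F/G] holding=B

before: towers=[A; B; D/C; E/F/G] holding=-
pre[pickup(B)]: clear(B) ok, ontable(B) ok, handempty ok
all met → apply pickup(B)
after:  towers=[A; D/C; E/F/G] holding=B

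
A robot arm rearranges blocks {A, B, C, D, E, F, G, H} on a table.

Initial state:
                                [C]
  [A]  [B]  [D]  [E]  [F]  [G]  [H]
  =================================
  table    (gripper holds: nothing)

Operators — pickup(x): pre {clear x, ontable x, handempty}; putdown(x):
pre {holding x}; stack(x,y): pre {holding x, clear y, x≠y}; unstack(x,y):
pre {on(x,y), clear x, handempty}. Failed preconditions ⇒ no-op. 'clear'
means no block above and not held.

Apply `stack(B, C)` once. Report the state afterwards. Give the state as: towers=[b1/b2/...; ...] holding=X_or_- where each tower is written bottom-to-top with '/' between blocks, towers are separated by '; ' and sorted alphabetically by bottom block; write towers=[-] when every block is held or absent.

towers=[A; B; D; E; F; G; H/C] holding=-

before: towers=[A; B; D; E; F; G; H/C] holding=-
pre[stack(B, C)]: holding(B) fail, clear(C) ok, B≠C ok
holding(B) unmet → stack(B, C) is a no-op
after:  towers=[A; B; D; E; F; G; H/C] holding=-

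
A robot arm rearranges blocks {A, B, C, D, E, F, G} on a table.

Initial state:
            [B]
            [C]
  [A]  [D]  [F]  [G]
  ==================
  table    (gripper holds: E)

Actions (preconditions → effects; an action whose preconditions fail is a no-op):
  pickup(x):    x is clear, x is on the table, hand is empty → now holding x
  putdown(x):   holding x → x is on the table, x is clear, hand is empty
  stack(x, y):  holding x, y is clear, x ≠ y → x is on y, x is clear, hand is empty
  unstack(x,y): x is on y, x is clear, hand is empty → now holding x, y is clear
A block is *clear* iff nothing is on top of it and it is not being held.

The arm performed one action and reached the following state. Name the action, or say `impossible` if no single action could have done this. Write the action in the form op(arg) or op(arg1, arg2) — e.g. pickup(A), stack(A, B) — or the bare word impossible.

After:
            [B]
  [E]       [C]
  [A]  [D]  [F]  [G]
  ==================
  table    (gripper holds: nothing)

target: towers=[A/E; D; F/C/B; G] holding=-
        putdown(E) → towers=[A; D; E; F/C/B; G] holding=-
       stack(E, B) → towers=[A; D; F/C/B/E; G] holding=-
       stack(E, G) → towers=[A; D; F/C/B; G/E] holding=-
       stack(E, D) → towers=[A; D/E; F/C/B; G] holding=-
       stack(E, A) → towers=[A/E; D; F/C/B; G] holding=-  ← match

stack(E, A)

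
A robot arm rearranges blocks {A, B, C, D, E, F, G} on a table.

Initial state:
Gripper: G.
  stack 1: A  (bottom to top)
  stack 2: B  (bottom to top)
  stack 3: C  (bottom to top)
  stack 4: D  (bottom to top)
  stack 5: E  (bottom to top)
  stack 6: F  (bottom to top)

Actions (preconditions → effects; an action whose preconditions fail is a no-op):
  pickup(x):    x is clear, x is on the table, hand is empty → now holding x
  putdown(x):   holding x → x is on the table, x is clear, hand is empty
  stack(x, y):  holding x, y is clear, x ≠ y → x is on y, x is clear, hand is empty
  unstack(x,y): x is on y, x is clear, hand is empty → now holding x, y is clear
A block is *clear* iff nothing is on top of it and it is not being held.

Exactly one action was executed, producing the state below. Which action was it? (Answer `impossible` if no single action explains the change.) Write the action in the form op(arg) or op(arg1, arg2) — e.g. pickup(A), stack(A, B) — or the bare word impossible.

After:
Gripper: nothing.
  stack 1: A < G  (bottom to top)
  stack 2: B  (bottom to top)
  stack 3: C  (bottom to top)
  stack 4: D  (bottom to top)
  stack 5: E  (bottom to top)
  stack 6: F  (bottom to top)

target: towers=[A/G; B; C; D; E; F] holding=-
        putdown(G) → towers=[A; B; C; D; E; F; G] holding=-
       stack(G, B) → towers=[A; B/G; C; D; E; F] holding=-
       stack(G, F) → towers=[A; B; C; D; E; F/G] holding=-
       stack(G, D) → towers=[A; B; C; D/G; E; F] holding=-
       stack(G, A) → towers=[A/G; B; C; D; E; F] holding=-  ← match
       stack(G, E) → towers=[A; B; C; D; E/G; F] holding=-
       stack(G, C) → towers=[A; B; C/G; D; E; F] holding=-

stack(G, A)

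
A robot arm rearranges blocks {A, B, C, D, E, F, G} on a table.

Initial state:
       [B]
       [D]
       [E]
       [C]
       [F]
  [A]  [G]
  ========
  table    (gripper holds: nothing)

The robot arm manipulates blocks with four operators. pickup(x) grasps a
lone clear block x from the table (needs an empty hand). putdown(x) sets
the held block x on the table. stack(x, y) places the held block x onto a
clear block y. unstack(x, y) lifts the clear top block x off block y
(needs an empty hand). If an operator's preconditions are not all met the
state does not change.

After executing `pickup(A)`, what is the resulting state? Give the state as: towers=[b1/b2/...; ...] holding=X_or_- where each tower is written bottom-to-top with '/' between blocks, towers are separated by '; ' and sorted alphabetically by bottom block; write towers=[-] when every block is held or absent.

towers=[G/F/C/E/D/B] holding=A

before: towers=[A; G/F/C/E/D/B] holding=-
pre[pickup(A)]: clear(A) ✓, ontable(A) ✓, handempty ✓
all met → apply pickup(A)
after:  towers=[G/F/C/E/D/B] holding=A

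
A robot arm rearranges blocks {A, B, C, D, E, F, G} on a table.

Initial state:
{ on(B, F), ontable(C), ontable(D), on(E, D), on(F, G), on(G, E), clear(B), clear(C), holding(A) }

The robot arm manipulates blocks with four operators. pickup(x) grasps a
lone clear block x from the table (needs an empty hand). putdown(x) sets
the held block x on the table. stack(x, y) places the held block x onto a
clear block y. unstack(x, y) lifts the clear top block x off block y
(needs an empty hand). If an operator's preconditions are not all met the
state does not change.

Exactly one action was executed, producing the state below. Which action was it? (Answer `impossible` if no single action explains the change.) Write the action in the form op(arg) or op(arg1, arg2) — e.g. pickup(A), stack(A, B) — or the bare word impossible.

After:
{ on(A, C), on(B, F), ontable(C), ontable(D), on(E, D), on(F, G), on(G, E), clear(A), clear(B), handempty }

target: towers=[C/A; D/E/G/F/B] holding=-
        putdown(A) → towers=[A; C; D/E/G/F/B] holding=-
       stack(A, B) → towers=[C; D/E/G/F/B/A] holding=-
       stack(A, C) → towers=[C/A; D/E/G/F/B] holding=-  ← match

stack(A, C)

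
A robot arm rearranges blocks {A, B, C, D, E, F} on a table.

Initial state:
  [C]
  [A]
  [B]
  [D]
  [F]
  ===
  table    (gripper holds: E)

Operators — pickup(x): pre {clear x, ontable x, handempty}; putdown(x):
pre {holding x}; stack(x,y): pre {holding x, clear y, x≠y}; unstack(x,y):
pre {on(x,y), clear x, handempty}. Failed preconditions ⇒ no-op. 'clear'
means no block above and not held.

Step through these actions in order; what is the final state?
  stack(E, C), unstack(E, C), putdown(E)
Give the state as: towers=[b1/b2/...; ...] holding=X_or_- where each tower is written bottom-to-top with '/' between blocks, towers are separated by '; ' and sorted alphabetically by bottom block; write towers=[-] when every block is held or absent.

towers=[E; F/D/B/A/C] holding=-

step 1 (stack(E, C)): towers=[F/D/B/A/C/E] holding=-
step 2 (unstack(E, C)): towers=[F/D/B/A/C] holding=E
step 3 (putdown(E)): towers=[E; F/D/B/A/C] holding=-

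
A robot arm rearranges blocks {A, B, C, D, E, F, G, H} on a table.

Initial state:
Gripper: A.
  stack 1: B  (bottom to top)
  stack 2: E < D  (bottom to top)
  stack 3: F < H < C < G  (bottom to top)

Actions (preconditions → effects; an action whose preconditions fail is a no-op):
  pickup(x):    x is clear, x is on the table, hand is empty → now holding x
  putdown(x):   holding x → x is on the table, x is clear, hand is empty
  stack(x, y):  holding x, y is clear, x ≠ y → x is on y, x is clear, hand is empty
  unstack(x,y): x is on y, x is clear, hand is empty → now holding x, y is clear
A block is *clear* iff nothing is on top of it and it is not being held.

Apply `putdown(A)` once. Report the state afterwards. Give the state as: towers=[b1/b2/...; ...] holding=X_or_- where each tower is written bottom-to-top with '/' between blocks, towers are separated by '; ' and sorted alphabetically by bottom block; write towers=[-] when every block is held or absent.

towers=[A; B; E/D; F/H/C/G] holding=-

before: towers=[B; E/D; F/H/C/G] holding=A
pre[putdown(A)]: holding(A) ok
all met → apply putdown(A)
after:  towers=[A; B; E/D; F/H/C/G] holding=-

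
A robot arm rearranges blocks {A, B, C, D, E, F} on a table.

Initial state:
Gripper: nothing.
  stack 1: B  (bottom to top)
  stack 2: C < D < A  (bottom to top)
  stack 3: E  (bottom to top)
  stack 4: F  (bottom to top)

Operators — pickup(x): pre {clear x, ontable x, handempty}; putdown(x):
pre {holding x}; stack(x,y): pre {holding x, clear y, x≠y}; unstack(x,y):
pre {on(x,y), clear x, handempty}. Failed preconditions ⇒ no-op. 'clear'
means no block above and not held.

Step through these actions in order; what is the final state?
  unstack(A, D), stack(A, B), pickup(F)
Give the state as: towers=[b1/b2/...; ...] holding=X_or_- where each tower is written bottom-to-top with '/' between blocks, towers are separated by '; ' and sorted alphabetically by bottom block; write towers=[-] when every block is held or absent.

step 1 (unstack(A, D)): towers=[B; C/D; E; F] holding=A
step 2 (stack(A, B)): towers=[B/A; C/D; E; F] holding=-
step 3 (pickup(F)): towers=[B/A; C/D; E] holding=F

towers=[B/A; C/D; E] holding=F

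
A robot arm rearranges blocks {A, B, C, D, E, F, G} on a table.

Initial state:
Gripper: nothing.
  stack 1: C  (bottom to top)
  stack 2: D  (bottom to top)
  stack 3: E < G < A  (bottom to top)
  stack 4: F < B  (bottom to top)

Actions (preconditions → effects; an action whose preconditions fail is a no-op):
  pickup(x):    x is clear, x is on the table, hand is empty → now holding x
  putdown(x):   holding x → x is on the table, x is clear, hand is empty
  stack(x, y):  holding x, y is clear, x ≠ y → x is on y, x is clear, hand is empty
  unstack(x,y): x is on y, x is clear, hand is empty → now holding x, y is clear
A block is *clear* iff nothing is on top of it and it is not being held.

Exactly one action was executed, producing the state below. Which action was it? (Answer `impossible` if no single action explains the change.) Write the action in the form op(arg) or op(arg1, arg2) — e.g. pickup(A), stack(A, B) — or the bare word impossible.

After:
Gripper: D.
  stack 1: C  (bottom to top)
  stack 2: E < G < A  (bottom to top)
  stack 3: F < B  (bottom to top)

pickup(D)

target: towers=[C; E/G/A; F/B] holding=D
     unstack(B, F) → towers=[C; D; E/G/A; F] holding=B
         pickup(D) → towers=[C; E/G/A; F/B] holding=D  ← match
     unstack(A, G) → towers=[C; D; E/G; F/B] holding=A
         pickup(C) → towers=[D; E/G/A; F/B] holding=C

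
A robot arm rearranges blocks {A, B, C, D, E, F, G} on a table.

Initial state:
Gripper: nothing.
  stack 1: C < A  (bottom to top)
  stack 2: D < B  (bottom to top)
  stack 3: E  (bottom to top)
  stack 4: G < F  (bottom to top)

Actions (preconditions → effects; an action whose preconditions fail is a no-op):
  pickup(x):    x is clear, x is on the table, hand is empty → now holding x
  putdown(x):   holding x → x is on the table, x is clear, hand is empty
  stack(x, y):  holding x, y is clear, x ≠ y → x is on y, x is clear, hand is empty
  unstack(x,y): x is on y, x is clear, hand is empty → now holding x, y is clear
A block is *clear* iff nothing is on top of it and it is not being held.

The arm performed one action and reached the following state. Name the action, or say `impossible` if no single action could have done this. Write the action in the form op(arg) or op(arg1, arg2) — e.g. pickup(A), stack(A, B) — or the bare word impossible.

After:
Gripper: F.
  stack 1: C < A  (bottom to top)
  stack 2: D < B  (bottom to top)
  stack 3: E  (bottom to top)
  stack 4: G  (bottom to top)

target: towers=[C/A; D/B; E; G] holding=F
     unstack(B, D) → towers=[C/A; D; E; G/F] holding=B
     unstack(F, G) → towers=[C/A; D/B; E; G] holding=F  ← match
     unstack(A, C) → towers=[C; D/B; E; G/F] holding=A
         pickup(E) → towers=[C/A; D/B; G/F] holding=E

unstack(F, G)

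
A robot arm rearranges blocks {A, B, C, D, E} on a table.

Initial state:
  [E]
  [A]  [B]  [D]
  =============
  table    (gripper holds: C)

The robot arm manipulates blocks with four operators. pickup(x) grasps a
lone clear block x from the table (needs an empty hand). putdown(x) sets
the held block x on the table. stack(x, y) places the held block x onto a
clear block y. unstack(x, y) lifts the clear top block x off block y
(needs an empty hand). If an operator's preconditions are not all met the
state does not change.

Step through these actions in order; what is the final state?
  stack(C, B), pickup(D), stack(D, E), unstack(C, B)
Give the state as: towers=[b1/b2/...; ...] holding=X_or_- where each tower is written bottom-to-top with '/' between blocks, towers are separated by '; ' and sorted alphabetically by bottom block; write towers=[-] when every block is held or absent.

step 1 (stack(C, B)): towers=[A/E; B/C; D] holding=-
step 2 (pickup(D)): towers=[A/E; B/C] holding=D
step 3 (stack(D, E)): towers=[A/E/D; B/C] holding=-
step 4 (unstack(C, B)): towers=[A/E/D; B] holding=C

towers=[A/E/D; B] holding=C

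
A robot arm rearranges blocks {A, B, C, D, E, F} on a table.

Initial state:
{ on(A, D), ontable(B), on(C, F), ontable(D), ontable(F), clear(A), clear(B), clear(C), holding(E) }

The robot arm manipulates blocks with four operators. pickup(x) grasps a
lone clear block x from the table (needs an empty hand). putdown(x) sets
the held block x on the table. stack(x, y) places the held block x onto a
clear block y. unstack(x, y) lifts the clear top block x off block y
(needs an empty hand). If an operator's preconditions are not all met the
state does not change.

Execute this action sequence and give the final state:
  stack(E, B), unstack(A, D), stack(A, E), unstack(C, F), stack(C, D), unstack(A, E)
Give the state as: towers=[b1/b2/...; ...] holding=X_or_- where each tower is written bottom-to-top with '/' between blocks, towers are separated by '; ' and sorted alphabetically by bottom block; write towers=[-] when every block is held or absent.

towers=[B/E; D/C; F] holding=A

step 1 (stack(E, B)): towers=[B/E; D/A; F/C] holding=-
step 2 (unstack(A, D)): towers=[B/E; D; F/C] holding=A
step 3 (stack(A, E)): towers=[B/E/A; D; F/C] holding=-
step 4 (unstack(C, F)): towers=[B/E/A; D; F] holding=C
step 5 (stack(C, D)): towers=[B/E/A; D/C; F] holding=-
step 6 (unstack(A, E)): towers=[B/E; D/C; F] holding=A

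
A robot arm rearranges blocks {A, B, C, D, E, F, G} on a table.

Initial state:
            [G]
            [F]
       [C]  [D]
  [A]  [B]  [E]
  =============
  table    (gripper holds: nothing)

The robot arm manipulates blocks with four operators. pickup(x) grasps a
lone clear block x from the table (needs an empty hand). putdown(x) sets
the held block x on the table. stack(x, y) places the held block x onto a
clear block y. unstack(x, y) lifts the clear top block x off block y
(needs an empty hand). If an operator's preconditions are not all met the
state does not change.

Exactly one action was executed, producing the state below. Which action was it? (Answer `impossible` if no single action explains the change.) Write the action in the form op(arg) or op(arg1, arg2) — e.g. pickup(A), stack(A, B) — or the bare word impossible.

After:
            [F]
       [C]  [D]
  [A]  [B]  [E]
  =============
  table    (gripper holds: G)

unstack(G, F)

target: towers=[A; B/C; E/D/F] holding=G
     unstack(G, F) → towers=[A; B/C; E/D/F] holding=G  ← match
         pickup(A) → towers=[B/C; E/D/F/G] holding=A
     unstack(C, B) → towers=[A; B; E/D/F/G] holding=C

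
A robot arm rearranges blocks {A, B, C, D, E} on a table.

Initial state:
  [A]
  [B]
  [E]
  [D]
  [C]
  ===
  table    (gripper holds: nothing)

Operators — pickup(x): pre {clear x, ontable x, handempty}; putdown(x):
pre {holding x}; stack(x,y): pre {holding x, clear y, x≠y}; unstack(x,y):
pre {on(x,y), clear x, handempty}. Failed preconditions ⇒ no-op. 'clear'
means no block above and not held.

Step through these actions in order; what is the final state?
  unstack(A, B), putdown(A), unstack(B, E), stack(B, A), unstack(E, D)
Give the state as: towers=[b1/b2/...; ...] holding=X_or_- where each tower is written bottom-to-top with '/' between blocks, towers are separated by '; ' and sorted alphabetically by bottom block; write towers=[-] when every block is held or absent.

step 1 (unstack(A, B)): towers=[C/D/E/B] holding=A
step 2 (putdown(A)): towers=[A; C/D/E/B] holding=-
step 3 (unstack(B, E)): towers=[A; C/D/E] holding=B
step 4 (stack(B, A)): towers=[A/B; C/D/E] holding=-
step 5 (unstack(E, D)): towers=[A/B; C/D] holding=E

towers=[A/B; C/D] holding=E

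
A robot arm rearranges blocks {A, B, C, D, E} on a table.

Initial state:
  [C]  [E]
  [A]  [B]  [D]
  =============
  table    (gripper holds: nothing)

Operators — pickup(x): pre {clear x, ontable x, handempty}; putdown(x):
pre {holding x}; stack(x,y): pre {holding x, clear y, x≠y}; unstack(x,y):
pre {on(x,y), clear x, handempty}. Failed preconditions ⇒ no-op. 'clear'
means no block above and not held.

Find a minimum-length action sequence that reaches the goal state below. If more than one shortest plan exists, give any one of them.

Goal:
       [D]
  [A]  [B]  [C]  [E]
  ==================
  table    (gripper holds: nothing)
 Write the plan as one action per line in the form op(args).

step 1 (unstack(E, B)): towers=[A/C; B; D] holding=E
step 2 (putdown(E)): towers=[A/C; B; D; E] holding=-
step 3 (pickup(D)): towers=[A/C; B; E] holding=D
step 4 (stack(D, B)): towers=[A/C; B/D; E] holding=-
step 5 (unstack(C, A)): towers=[A; B/D; E] holding=C
step 6 (putdown(C)): towers=[A; B/D; C; E] holding=-
goal check: towers=[A; B/D; C; E] holding=- — reached (length 6, optimal by BFS)

unstack(E, B)
putdown(E)
pickup(D)
stack(D, B)
unstack(C, A)
putdown(C)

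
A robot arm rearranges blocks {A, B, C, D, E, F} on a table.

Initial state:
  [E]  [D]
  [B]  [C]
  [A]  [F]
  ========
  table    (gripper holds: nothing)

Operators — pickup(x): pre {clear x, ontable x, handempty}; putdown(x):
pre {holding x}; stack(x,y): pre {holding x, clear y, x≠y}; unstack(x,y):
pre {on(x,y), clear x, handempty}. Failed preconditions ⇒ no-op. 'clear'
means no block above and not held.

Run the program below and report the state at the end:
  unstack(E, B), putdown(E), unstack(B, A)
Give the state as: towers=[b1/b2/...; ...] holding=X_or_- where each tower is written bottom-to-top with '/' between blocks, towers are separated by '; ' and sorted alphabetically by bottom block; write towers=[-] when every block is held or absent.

towers=[A; E; F/C/D] holding=B

step 1 (unstack(E, B)): towers=[A/B; F/C/D] holding=E
step 2 (putdown(E)): towers=[A/B; E; F/C/D] holding=-
step 3 (unstack(B, A)): towers=[A; E; F/C/D] holding=B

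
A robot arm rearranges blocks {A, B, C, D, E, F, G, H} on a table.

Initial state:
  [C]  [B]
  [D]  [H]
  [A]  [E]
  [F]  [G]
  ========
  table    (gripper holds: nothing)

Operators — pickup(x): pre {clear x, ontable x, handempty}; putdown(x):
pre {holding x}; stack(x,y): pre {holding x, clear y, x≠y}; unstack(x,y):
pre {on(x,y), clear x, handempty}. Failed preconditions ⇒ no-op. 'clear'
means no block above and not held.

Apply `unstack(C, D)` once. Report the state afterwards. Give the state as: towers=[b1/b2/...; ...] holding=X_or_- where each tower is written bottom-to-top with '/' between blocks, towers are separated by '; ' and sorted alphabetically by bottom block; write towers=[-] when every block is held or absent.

before: towers=[F/A/D/C; G/E/H/B] holding=-
pre[unstack(C, D)]: on(C,D) ✓, clear(C) ✓, handempty ✓
all met → apply unstack(C, D)
after:  towers=[F/A/D; G/E/H/B] holding=C

towers=[F/A/D; G/E/H/B] holding=C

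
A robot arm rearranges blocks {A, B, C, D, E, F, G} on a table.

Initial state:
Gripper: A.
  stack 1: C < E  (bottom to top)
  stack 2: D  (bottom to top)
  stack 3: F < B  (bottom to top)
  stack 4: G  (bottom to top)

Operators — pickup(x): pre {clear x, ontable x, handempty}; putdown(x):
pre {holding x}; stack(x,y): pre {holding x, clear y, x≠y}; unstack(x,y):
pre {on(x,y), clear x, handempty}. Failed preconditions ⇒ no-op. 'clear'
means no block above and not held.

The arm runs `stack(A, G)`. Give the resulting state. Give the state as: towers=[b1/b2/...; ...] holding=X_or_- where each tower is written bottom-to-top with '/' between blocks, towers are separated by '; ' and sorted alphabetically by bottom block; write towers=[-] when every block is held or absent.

towers=[C/E; D; F/B; G/A] holding=-

before: towers=[C/E; D; F/B; G] holding=A
pre[stack(A, G)]: holding(A) ok, clear(G) ok, A≠G ok
all met → apply stack(A, G)
after:  towers=[C/E; D; F/B; G/A] holding=-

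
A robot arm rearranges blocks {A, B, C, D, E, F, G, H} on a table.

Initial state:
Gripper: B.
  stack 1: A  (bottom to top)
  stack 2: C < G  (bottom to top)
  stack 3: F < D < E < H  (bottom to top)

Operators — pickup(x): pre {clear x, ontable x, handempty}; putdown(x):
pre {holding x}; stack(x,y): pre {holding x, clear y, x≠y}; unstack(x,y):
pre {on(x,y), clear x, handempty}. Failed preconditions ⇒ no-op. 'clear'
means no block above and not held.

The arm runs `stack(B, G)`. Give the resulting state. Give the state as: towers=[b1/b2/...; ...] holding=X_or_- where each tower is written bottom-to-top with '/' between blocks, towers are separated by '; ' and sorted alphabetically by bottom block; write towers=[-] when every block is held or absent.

before: towers=[A; C/G; F/D/E/H] holding=B
pre[stack(B, G)]: holding(B) ✓, clear(G) ✓, B≠G ✓
all met → apply stack(B, G)
after:  towers=[A; C/G/B; F/D/E/H] holding=-

towers=[A; C/G/B; F/D/E/H] holding=-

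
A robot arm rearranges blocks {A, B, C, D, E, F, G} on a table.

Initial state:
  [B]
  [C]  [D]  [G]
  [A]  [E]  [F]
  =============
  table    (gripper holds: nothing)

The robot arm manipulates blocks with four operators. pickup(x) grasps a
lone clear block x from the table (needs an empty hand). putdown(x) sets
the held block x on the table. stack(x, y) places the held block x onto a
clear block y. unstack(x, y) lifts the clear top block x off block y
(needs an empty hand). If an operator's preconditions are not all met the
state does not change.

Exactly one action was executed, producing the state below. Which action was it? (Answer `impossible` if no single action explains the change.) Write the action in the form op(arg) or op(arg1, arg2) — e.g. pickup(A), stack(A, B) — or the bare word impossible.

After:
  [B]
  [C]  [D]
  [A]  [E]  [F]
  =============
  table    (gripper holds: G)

target: towers=[A/C/B; E/D; F] holding=G
     unstack(B, C) → towers=[A/C; E/D; F/G] holding=B
     unstack(G, F) → towers=[A/C/B; E/D; F] holding=G  ← match
     unstack(D, E) → towers=[A/C/B; E; F/G] holding=D

unstack(G, F)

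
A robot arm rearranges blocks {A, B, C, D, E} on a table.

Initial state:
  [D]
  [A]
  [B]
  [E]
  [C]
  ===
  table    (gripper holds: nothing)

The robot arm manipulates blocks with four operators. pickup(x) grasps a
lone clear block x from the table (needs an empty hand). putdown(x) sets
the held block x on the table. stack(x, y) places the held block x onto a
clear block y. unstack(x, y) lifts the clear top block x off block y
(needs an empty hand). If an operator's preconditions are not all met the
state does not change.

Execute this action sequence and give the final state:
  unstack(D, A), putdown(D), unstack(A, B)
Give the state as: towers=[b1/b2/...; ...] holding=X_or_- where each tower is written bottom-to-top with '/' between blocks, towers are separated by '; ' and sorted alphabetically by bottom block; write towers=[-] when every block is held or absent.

step 1 (unstack(D, A)): towers=[C/E/B/A] holding=D
step 2 (putdown(D)): towers=[C/E/B/A; D] holding=-
step 3 (unstack(A, B)): towers=[C/E/B; D] holding=A

towers=[C/E/B; D] holding=A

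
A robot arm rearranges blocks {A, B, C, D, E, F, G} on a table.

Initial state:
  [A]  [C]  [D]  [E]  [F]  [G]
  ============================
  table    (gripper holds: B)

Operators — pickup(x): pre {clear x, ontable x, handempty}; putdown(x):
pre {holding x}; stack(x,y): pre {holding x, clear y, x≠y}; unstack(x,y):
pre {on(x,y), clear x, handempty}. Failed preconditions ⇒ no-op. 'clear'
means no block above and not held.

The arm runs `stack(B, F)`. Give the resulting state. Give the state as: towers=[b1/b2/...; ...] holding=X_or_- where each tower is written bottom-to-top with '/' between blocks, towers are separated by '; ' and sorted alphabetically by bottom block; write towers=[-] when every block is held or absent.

before: towers=[A; C; D; E; F; G] holding=B
pre[stack(B, F)]: holding(B) ok, clear(F) ok, B≠F ok
all met → apply stack(B, F)
after:  towers=[A; C; D; E; F/B; G] holding=-

towers=[A; C; D; E; F/B; G] holding=-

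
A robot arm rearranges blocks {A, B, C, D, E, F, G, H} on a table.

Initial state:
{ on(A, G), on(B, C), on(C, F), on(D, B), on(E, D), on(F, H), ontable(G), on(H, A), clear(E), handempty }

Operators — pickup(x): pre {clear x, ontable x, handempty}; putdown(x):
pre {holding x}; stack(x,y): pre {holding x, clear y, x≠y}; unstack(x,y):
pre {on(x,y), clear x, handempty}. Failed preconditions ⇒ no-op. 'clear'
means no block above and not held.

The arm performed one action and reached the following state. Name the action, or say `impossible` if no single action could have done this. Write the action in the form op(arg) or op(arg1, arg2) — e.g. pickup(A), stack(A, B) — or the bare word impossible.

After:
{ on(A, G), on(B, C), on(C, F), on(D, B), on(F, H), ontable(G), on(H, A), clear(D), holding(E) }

target: towers=[G/A/H/F/C/B/D] holding=E
     unstack(E, D) → towers=[G/A/H/F/C/B/D] holding=E  ← match

unstack(E, D)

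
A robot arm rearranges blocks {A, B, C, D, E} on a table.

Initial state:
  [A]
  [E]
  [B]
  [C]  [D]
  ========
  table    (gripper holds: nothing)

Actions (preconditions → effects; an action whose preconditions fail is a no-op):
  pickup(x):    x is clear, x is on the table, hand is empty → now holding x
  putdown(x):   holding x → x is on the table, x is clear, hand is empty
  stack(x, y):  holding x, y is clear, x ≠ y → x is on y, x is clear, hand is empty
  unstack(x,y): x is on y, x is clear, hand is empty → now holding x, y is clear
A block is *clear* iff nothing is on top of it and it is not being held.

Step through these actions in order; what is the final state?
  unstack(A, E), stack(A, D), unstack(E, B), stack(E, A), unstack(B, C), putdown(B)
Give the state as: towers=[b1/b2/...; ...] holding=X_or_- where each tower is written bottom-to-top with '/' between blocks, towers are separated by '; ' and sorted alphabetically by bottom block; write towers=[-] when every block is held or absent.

towers=[B; C; D/A/E] holding=-

step 1 (unstack(A, E)): towers=[C/B/E; D] holding=A
step 2 (stack(A, D)): towers=[C/B/E; D/A] holding=-
step 3 (unstack(E, B)): towers=[C/B; D/A] holding=E
step 4 (stack(E, A)): towers=[C/B; D/A/E] holding=-
step 5 (unstack(B, C)): towers=[C; D/A/E] holding=B
step 6 (putdown(B)): towers=[B; C; D/A/E] holding=-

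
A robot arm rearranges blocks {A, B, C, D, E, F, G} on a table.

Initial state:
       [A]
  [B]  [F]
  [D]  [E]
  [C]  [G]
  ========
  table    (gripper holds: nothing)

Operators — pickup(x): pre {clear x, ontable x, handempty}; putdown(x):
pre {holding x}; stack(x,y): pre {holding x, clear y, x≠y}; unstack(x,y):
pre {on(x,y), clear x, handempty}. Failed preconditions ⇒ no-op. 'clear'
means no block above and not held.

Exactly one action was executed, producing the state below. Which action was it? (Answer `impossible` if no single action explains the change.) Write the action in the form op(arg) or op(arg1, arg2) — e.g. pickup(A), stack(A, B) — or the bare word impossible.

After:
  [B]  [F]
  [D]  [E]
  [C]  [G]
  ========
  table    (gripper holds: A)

target: towers=[C/D/B; G/E/F] holding=A
     unstack(B, D) → towers=[C/D; G/E/F/A] holding=B
     unstack(A, F) → towers=[C/D/B; G/E/F] holding=A  ← match

unstack(A, F)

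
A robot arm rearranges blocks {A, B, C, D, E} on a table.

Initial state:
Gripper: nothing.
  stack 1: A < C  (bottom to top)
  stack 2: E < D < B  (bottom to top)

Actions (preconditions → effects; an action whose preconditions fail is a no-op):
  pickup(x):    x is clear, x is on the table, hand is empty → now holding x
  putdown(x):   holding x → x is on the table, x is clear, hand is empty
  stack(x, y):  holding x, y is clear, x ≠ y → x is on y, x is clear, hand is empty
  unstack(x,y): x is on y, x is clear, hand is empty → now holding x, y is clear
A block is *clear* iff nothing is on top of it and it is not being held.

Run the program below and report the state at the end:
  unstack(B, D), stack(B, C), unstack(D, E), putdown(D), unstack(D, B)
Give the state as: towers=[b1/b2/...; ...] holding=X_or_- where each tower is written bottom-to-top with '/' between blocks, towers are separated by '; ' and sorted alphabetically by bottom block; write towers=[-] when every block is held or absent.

towers=[A/C/B; D; E] holding=-

step 1 (unstack(B, D)): towers=[A/C; E/D] holding=B
step 2 (stack(B, C)): towers=[A/C/B; E/D] holding=-
step 3 (unstack(D, E)): towers=[A/C/B; E] holding=D
step 4 (putdown(D)): towers=[A/C/B; D; E] holding=-
step 5 (unstack(D, B)) [no-op]: towers=[A/C/B; D; E] holding=-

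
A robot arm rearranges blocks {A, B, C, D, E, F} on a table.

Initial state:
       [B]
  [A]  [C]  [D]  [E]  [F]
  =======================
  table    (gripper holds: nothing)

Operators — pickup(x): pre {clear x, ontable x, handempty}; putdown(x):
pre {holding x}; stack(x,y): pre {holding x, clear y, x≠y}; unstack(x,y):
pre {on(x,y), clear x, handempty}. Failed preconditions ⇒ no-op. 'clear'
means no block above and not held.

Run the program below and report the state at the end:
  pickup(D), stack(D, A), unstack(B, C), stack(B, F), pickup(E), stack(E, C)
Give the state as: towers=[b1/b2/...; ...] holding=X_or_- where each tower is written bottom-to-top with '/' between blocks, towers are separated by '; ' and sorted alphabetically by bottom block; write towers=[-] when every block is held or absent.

step 1 (pickup(D)): towers=[A; C/B; E; F] holding=D
step 2 (stack(D, A)): towers=[A/D; C/B; E; F] holding=-
step 3 (unstack(B, C)): towers=[A/D; C; E; F] holding=B
step 4 (stack(B, F)): towers=[A/D; C; E; F/B] holding=-
step 5 (pickup(E)): towers=[A/D; C; F/B] holding=E
step 6 (stack(E, C)): towers=[A/D; C/E; F/B] holding=-

towers=[A/D; C/E; F/B] holding=-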